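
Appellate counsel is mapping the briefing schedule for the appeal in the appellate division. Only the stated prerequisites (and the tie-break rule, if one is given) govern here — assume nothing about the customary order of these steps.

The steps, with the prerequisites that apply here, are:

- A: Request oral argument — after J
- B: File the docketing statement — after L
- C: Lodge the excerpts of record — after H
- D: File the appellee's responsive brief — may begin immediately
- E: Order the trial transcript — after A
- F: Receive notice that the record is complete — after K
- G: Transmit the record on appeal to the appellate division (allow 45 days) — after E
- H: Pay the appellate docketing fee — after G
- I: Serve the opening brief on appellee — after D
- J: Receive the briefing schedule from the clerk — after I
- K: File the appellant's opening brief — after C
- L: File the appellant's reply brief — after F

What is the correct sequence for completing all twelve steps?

D, I, J, A, E, G, H, C, K, F, L, B

D has no prerequisites → D first.
That leaves I as the only ready step → I.
That leaves J as the only ready step → J.
A needed J, now all done → A.
E needed A, now all done → E.
G needed E, now all done → G.
That leaves H as the only ready step → H.
C is the only step now ready → C.
K needed C, now all done → K.
F is the only step now ready → F.
L is the only step now ready → L.
Next only B has its prerequisites met → B.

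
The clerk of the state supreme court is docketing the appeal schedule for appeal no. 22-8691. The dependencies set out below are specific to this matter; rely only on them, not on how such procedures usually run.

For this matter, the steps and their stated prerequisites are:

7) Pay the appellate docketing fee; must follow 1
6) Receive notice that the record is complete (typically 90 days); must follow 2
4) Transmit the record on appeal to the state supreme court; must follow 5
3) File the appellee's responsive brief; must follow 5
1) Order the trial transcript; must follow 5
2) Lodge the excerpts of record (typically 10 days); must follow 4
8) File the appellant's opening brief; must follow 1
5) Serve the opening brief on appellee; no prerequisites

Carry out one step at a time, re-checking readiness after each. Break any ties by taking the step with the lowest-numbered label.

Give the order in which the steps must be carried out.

5, 1, 3, 4, 2, 6, 7, 8

Only 5 has no prerequisites, so it is first.
Ready: 1, 3 and 4. 1 has the earlier label → 1.
3, 4, 7 and 8 are all available; 3 has the earlier label → 3.
Ready: 4, 7 and 8. 4 has the earlier label → 4.
2 now also ready, so the ready set is {2, 7, 8}; 2 has the earlier label → 2.
6 now also ready, so the ready set is {6, 7, 8}; 6 has the earlier label → 6.
Now 7 and 8 have their prerequisites met. 7 has the earlier label, so 7 next.
8 needed 1, now all done → 8.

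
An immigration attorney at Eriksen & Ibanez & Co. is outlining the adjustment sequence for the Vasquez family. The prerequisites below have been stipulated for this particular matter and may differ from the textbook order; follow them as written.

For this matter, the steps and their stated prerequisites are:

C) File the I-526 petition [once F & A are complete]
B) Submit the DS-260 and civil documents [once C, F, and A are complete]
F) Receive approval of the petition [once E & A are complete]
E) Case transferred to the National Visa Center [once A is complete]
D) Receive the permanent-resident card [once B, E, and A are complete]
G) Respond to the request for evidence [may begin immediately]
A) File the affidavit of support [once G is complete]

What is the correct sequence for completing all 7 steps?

Only G has no prerequisites, so it is first.
A needed G, now all done → A.
E needed A, now all done → E.
F is the only step now ready → F.
C needed F and A, now all done → C.
B needed C, F and A, now all done → B.
D is the only step now ready → D.

G, A, E, F, C, B, D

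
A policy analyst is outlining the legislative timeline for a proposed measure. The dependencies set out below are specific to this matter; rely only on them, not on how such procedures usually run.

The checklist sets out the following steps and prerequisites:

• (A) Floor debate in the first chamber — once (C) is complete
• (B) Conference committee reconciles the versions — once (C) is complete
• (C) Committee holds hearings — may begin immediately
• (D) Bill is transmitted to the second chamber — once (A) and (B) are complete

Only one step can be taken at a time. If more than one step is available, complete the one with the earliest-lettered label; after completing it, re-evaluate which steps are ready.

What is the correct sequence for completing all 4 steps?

(C), (A), (B), (D)

(C) is the only step with nothing outstanding, so it goes first.
Ready: (A) and (B). (A) has the earlier label → (A).
(B) is the only step now ready → (B).
Next only (D) has its prerequisites met → (D).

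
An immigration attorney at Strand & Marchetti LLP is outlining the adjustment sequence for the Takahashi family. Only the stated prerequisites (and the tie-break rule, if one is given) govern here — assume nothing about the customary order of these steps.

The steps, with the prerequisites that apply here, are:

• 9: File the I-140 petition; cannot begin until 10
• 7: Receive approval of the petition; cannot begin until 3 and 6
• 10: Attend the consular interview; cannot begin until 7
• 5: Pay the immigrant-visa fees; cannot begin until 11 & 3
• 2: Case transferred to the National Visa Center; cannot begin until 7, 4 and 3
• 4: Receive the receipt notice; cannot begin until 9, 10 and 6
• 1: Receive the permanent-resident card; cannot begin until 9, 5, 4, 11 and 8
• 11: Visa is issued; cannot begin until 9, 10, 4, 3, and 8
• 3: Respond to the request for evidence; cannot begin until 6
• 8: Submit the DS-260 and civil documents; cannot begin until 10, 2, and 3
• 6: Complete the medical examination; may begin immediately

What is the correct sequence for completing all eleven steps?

6 is the only step with nothing outstanding, so it goes first.
3 is the only step now ready → 3.
7 needed 3 and 6, now all done → 7.
That leaves 10 as the only ready step → 10.
That leaves 9 as the only ready step → 9.
4 is the only step now ready → 4.
2 needed 7, 4 and 3, now all done → 2.
8 needed 10, 2 and 3, now all done → 8.
Next only 11 has its prerequisites met → 11.
5 needed 11 and 3, now all done → 5.
Next only 1 has its prerequisites met → 1.

6 → 3 → 7 → 10 → 9 → 4 → 2 → 8 → 11 → 5 → 1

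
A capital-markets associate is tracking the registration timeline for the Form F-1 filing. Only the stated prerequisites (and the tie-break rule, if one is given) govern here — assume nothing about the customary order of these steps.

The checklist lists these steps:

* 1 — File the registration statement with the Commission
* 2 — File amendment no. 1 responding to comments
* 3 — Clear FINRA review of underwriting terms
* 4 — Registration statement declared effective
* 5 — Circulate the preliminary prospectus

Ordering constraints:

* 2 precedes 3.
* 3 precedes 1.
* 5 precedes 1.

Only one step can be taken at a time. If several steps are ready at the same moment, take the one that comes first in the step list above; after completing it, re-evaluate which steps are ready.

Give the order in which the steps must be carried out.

Nothing is required for 2, 4 and 5. 2 is listed earlier → 2 first.
Ready: 3, 4 and 5. 3 is listed earlier → 3.
Now 4 and 5 have their prerequisites met. 4 is listed earlier, so 4 next.
Next only 5 has its prerequisites met → 5.
1 is the only step now ready → 1.

2 3 4 5 1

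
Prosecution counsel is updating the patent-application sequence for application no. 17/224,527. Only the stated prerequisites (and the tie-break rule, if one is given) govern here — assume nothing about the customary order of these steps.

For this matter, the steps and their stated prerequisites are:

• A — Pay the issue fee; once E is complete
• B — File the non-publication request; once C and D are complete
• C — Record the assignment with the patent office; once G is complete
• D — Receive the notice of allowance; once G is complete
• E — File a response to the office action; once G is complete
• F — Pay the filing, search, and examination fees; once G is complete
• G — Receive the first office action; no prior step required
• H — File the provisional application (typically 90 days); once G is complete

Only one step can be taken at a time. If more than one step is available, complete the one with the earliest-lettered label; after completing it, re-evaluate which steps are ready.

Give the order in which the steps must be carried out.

Only G has no prerequisites, so it is first.
Now C, D, E, F and H have their prerequisites met. C has the earlier label, so C next.
Ready: D, E, F and H. D has the earlier label → D.
B, E, F and H are all available; B has the earlier label → B.
Ready: E, F and H. E has the earlier label → E.
Ready: A, F and H. A has the earlier label → A.
Ready: F and H. F has the earlier label → F.
That leaves H as the only ready step → H.

G C D B E A F H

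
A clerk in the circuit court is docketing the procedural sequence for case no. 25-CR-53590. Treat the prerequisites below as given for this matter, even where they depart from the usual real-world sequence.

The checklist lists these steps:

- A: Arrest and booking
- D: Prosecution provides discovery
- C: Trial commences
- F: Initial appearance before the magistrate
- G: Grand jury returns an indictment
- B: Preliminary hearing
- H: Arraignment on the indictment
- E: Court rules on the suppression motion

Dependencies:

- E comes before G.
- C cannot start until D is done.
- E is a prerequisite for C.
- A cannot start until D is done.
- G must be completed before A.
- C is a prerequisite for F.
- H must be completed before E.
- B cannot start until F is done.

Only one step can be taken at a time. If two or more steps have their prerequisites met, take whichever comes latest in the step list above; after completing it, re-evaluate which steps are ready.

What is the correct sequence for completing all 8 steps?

Nothing is required for H and D. H is listed later → H first.
E now also ready, so the ready set is {E, D}; E is listed later → E.
G and D are both available; G is listed later → G.
That leaves D as the only ready step → D.
C and A are both available; C is listed later → C.
F and A are both available; F is listed later → F.
B now also ready, so the ready set is {B, A}; B is listed later → B.
A is the only step now ready → A.

H → E → G → D → C → F → B → A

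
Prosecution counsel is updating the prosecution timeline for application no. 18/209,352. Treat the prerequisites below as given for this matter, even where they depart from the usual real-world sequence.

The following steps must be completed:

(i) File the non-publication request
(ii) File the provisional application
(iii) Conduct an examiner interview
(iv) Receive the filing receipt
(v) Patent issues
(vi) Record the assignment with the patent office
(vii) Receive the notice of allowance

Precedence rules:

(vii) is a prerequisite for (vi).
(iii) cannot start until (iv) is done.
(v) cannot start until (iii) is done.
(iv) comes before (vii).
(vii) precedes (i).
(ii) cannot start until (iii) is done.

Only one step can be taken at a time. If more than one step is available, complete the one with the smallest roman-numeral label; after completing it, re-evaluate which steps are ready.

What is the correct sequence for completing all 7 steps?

(iv), (iii), (ii), (v), (vii), (i), (vi)

(iv) has no prerequisites → (iv) first.
Now (iii) and (vii) have their prerequisites met. (iii) has the earlier label, so (iii) next.
Ready: (ii), (v) and (vii). (ii) has the earlier label → (ii).
Ready: (v) and (vii). (v) has the earlier label → (v).
(vii) needed (iv), now all done → (vii).
Ready: (i) and (vi). (i) has the earlier label → (i).
(vi) needed (vii), now all done → (vi).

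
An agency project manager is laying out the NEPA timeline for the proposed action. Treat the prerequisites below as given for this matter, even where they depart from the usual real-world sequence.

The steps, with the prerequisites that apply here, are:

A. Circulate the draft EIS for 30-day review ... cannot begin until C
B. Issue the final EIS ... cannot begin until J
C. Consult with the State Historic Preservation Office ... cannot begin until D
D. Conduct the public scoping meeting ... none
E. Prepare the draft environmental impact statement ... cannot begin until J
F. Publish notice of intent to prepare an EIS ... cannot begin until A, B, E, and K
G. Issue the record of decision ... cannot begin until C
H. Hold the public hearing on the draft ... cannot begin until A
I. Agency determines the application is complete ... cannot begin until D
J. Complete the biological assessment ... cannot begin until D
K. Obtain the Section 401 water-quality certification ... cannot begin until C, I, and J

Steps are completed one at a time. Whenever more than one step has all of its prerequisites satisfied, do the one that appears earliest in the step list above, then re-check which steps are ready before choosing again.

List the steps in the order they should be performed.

Only D has no prerequisites, so it is first.
Ready: C, I and J. C is listed earlier → C.
A, G, I and J are all available; A is listed earlier → A.
Ready: G, H, I and J. G is listed earlier → G.
Now H, I and J have their prerequisites met. H is listed earlier, so H next.
Ready: I and J. I is listed earlier → I.
J needed D, now all done → J.
Ready: B, E and K. B is listed earlier → B.
Now E and K have their prerequisites met. E is listed earlier, so E next.
Next only K has its prerequisites met → K.
That leaves F as the only ready step → F.

D, C, A, G, H, I, J, B, E, K, F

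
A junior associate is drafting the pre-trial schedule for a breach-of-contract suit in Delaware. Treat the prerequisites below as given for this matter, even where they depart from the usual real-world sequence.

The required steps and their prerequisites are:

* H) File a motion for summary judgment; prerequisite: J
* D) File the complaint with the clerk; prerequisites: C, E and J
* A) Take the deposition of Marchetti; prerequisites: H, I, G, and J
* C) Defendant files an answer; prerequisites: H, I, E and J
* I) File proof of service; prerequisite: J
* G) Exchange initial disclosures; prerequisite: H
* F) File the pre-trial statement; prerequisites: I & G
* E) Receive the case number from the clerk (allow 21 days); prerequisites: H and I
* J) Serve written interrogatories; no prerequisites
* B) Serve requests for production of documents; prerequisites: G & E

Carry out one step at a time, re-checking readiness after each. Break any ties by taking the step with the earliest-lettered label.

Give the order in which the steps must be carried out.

J is the only step with nothing outstanding, so it goes first.
Now H and I have their prerequisites met. H has the earlier label, so H next.
Now G and I have their prerequisites met. G has the earlier label, so G next.
That leaves I as the only ready step → I.
Now A, E and F have their prerequisites met. A has the earlier label, so A next.
E and F are both available; E has the earlier label → E.
Ready: B, C and F. B has the earlier label → B.
C and F are both available; C has the earlier label → C.
Now D and F have their prerequisites met. D has the earlier label, so D next.
F needed G and I, now all done → F.

J → H → G → I → A → E → B → C → D → F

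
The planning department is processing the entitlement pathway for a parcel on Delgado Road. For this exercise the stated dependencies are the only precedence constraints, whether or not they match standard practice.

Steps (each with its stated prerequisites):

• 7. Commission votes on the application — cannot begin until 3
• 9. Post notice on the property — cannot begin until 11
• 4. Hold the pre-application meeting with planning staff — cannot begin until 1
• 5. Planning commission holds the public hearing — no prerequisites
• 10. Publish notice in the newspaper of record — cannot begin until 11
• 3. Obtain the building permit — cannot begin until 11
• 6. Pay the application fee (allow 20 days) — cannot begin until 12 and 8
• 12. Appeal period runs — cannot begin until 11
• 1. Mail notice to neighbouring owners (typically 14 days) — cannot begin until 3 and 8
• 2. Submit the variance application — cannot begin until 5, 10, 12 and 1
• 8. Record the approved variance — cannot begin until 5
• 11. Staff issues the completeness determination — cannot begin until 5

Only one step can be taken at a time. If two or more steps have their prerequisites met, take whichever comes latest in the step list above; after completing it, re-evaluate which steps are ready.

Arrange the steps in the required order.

5, 11, 8, 12, 6, 3, 1, 10, 2, 4, 9, 7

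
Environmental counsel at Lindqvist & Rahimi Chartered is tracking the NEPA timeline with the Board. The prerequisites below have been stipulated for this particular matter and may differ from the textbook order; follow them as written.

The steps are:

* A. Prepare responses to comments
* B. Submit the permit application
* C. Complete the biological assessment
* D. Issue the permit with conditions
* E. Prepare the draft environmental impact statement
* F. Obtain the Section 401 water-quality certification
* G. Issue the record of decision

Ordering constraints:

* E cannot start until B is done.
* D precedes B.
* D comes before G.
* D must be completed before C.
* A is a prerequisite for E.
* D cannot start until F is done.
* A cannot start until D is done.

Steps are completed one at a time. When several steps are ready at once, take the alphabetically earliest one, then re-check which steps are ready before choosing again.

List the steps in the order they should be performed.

F D A B C E G

F has no prerequisites → F first.
D needed F, now all done → D.
A, B, C and G are all available; A has the earlier label → A.
Ready: B, C and G. B has the earlier label → B.
E now also ready, so the ready set is {C, E, G}; C has the earlier label → C.
Ready: E and G. E has the earlier label → E.
Next only G has its prerequisites met → G.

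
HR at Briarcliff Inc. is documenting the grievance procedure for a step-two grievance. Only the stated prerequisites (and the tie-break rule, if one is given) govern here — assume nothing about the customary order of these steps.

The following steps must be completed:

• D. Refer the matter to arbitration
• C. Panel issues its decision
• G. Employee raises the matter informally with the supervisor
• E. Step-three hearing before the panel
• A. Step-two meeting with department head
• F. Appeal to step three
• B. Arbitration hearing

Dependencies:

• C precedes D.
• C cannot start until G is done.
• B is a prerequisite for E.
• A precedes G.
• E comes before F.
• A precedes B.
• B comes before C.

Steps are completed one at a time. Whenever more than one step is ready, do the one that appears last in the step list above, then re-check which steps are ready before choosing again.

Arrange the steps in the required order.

Only A has no prerequisites, so it is first.
Now B and G have their prerequisites met. B is listed later, so B next.
Now E and G have their prerequisites met. E is listed later, so E next.
F and G are both available; F is listed later → F.
G needed A, now all done → G.
C is the only step now ready → C.
D needed C, now all done → D.

A B E F G C D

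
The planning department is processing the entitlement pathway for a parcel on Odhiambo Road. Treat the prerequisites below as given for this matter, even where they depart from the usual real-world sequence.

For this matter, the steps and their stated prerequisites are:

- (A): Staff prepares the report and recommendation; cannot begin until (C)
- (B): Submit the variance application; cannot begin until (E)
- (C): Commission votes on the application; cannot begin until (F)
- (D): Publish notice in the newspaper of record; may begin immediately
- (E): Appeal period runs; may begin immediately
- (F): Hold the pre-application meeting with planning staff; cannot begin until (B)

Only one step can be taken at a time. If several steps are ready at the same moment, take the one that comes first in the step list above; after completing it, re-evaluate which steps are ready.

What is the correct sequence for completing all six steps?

(D) → (E) → (B) → (F) → (C) → (A)

(D) and (E) have no prerequisites; (D) is listed earlier, so (D) is first.
Next only (E) has its prerequisites met → (E).
Next only (B) has its prerequisites met → (B).
(F) is the only step now ready → (F).
Next only (C) has its prerequisites met → (C).
(A) is the only step now ready → (A).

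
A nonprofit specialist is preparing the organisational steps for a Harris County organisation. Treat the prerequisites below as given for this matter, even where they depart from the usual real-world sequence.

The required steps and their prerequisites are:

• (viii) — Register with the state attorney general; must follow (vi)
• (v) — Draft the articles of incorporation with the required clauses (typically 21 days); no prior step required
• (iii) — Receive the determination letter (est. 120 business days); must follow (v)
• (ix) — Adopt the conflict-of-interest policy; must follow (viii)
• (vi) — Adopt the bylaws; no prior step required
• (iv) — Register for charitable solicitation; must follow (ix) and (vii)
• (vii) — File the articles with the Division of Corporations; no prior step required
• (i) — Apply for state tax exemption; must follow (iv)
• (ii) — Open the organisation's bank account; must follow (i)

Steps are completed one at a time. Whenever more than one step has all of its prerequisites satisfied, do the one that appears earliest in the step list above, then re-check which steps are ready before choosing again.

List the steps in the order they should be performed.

(v), (vi) and (vii) have no prerequisites; (v) is listed earlier, so (v) is first.
Ready: (iii), (vi) and (vii). (iii) is listed earlier → (iii).
(vi) and (vii) are both available; (vi) is listed earlier → (vi).
(viii) now also ready, so the ready set is {(viii), (vii)}; (viii) is listed earlier → (viii).
Now (ix) and (vii) have their prerequisites met. (ix) is listed earlier, so (ix) next.
(vii) is the only step now ready → (vii).
That leaves (iv) as the only ready step → (iv).
That leaves (i) as the only ready step → (i).
(ii) needed (i), now all done → (ii).

(v), (iii), (vi), (viii), (ix), (vii), (iv), (i), (ii)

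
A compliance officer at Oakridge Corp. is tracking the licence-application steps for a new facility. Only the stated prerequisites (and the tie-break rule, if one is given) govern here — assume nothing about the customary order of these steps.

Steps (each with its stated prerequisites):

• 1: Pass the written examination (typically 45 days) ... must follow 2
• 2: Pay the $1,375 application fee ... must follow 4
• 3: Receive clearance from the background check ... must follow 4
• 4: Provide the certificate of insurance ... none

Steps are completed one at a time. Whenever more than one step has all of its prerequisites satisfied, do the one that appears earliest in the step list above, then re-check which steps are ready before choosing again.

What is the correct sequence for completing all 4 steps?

4 has no prerequisites → 4 first.
Now 2 and 3 have their prerequisites met. 2 is listed earlier, so 2 next.
Now 1 and 3 have their prerequisites met. 1 is listed earlier, so 1 next.
3 needed 4, now all done → 3.

4, 2, 1, 3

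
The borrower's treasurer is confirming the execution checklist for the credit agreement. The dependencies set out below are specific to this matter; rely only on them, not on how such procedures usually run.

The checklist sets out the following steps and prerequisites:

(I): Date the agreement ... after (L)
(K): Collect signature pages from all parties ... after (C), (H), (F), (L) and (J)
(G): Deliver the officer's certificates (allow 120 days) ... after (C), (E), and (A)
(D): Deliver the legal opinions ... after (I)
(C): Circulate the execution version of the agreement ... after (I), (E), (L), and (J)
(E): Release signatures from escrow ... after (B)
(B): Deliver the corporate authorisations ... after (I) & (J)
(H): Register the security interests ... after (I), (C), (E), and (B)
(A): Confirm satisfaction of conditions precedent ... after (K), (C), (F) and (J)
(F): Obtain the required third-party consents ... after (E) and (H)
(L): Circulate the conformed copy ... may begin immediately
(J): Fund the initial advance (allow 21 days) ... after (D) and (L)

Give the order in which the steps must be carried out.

(L), (I), (D), (J), (B), (E), (C), (H), (F), (K), (A), (G)

(L) has no prerequisites → (L) first.
Next only (I) has its prerequisites met → (I).
Next only (D) has its prerequisites met → (D).
Next only (J) has its prerequisites met → (J).
(B) needed (I) and (J), now all done → (B).
(E) needed (B), now all done → (E).
Next only (C) has its prerequisites met → (C).
(H) needed (I), (C), (E) and (B), now all done → (H).
(F) needed (E) and (H), now all done → (F).
(K) needed (C), (H), (F), (L) and (J), now all done → (K).
Next only (A) has its prerequisites met → (A).
(G) needed (C), (E) and (A), now all done → (G).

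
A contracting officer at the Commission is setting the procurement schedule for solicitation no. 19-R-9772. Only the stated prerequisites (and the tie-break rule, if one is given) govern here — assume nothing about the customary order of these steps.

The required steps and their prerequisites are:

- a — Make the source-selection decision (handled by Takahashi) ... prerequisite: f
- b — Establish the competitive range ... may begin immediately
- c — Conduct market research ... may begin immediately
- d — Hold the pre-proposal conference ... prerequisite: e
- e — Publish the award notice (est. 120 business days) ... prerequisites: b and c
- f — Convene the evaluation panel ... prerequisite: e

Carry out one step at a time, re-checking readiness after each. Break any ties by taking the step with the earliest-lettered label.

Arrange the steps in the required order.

b and c have no prerequisites; b has the earlier label, so b is first.
That leaves c as the only ready step → c.
That leaves e as the only ready step → e.
d and f are both available; d has the earlier label → d.
f is the only step now ready → f.
a needed f, now all done → a.

b, c, e, d, f, a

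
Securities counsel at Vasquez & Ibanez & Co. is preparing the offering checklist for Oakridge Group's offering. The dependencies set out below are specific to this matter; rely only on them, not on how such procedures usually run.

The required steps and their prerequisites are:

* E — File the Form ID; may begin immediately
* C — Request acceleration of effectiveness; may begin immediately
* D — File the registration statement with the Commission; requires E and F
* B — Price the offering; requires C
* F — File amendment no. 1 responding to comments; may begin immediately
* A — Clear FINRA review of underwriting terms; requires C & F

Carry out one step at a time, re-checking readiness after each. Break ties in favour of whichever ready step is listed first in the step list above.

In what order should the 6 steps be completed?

E C B F D A

Nothing is required for E, C and F. E is listed earlier → E first.
Now C and F have their prerequisites met. C is listed earlier, so C next.
Ready: B and F. B is listed earlier → B.
F is the only step now ready → F.
Ready: D and A. D is listed earlier → D.
A needed C and F, now all done → A.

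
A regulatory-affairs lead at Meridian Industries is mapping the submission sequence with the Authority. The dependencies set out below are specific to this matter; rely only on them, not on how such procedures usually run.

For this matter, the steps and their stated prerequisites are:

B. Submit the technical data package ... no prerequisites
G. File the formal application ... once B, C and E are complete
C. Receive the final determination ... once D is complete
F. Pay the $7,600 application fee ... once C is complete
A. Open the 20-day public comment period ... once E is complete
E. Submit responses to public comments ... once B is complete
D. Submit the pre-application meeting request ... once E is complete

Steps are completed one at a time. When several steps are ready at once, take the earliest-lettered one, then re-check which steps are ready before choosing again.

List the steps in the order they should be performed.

B → E → A → D → C → F → G

B is the only step with nothing outstanding, so it goes first.
E needed B, now all done → E.
Ready: A and D. A has the earlier label → A.
Next only D has its prerequisites met → D.
That leaves C as the only ready step → C.
Ready: F and G. F has the earlier label → F.
Next only G has its prerequisites met → G.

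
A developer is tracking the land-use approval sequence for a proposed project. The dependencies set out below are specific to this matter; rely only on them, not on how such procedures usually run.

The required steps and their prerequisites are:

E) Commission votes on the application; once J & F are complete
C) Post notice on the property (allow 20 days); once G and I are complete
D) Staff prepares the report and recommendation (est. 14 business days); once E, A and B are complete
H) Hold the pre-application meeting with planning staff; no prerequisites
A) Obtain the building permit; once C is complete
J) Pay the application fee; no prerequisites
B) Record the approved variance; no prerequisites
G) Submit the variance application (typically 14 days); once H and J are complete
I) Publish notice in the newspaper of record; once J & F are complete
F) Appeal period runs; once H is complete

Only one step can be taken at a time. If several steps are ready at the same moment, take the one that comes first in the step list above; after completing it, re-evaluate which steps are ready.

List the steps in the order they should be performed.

Nothing is required for H, J and B. H is listed earlier → H first.
F now also ready, so the ready set is {J, B, F}; J is listed earlier → J.
G now also ready, so the ready set is {B, G, F}; B is listed earlier → B.
G and F are both available; G is listed earlier → G.
Next only F has its prerequisites met → F.
Ready: E and I. E is listed earlier → E.
I needed J and F, now all done → I.
That leaves C as the only ready step → C.
Next only A has its prerequisites met → A.
D is the only step now ready → D.

H, J, B, G, F, E, I, C, A, D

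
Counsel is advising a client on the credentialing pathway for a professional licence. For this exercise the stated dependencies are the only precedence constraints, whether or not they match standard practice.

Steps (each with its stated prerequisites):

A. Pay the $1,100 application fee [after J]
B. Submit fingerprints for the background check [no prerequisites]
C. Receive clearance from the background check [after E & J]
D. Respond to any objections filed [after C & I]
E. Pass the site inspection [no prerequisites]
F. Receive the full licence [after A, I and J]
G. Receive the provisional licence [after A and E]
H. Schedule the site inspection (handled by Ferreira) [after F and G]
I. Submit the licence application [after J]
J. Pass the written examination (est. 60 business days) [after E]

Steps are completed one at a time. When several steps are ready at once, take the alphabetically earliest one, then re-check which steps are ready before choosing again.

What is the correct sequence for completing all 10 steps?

B, E, J, A, C, G, I, D, F, H

B and E have no prerequisites; B has the earlier label, so B is first.
Next only E has its prerequisites met → E.
J needed E, now all done → J.
A, C and I are all available; A has the earlier label → A.
C, G and I are all available; C has the earlier label → C.
Now G and I have their prerequisites met. G has the earlier label, so G next.
I is the only step now ready → I.
Now D and F have their prerequisites met. D has the earlier label, so D next.
F needed A, I and J, now all done → F.
That leaves H as the only ready step → H.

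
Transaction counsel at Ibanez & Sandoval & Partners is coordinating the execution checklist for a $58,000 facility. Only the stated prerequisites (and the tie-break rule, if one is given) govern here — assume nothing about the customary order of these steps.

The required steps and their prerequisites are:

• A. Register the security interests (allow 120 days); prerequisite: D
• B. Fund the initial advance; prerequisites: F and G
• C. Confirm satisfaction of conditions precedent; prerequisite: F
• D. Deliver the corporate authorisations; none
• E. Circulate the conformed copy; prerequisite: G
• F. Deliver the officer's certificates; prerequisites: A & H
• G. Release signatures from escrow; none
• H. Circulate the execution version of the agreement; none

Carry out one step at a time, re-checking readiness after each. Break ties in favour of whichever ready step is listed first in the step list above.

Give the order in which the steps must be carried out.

D → A → G → E → H → F → B → C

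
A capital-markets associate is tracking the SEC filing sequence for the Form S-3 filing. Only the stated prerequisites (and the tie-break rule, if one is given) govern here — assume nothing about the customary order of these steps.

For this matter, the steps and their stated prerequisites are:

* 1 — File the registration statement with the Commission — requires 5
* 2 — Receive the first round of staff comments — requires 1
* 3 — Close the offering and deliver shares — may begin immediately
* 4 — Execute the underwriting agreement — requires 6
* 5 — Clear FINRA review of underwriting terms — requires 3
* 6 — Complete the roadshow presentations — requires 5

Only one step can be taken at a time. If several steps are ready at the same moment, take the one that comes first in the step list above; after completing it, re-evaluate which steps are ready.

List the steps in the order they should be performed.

3, 5, 1, 2, 6, 4

Only 3 has no prerequisites, so it is first.
Next only 5 has its prerequisites met → 5.
Ready: 1 and 6. 1 is listed earlier → 1.
Ready: 2 and 6. 2 is listed earlier → 2.
That leaves 6 as the only ready step → 6.
That leaves 4 as the only ready step → 4.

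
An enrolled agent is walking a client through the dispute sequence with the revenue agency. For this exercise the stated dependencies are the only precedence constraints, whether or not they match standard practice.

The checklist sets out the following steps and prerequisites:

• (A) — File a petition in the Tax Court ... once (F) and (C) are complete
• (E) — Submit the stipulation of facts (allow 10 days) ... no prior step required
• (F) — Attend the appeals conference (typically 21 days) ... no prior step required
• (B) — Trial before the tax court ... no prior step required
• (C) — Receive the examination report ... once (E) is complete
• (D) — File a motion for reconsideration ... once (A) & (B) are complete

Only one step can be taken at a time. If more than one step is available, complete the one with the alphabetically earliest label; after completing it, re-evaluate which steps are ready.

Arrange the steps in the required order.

(B), (E), (C), (F), (A), (D)

(B), (E) and (F) have no prerequisites; (B) has the earlier label, so (B) is first.
Ready: (E) and (F). (E) has the earlier label → (E).
(C) and (F) are both available; (C) has the earlier label → (C).
(F) is the only step now ready → (F).
(A) needed (C) and (F), now all done → (A).
Next only (D) has its prerequisites met → (D).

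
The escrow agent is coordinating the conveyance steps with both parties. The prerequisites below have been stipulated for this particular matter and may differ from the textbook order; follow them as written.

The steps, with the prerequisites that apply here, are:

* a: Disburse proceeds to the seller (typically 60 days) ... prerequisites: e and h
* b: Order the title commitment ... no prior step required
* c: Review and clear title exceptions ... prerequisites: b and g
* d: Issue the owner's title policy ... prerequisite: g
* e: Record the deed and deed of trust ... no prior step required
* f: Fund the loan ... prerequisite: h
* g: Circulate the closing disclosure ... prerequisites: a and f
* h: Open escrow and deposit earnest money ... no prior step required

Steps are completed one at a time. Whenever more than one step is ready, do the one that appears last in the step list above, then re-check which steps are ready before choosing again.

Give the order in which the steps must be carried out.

h, f, e, b, a, g, d, c

h, e and b have no prerequisites; h is listed later, so h is first.
Now f, e and b have their prerequisites met. f is listed later, so f next.
e and b are both available; e is listed later → e.
a now also ready, so the ready set is {b, a}; b is listed later → b.
That leaves a as the only ready step → a.
Next only g has its prerequisites met → g.
Now d and c have their prerequisites met. d is listed later, so d next.
That leaves c as the only ready step → c.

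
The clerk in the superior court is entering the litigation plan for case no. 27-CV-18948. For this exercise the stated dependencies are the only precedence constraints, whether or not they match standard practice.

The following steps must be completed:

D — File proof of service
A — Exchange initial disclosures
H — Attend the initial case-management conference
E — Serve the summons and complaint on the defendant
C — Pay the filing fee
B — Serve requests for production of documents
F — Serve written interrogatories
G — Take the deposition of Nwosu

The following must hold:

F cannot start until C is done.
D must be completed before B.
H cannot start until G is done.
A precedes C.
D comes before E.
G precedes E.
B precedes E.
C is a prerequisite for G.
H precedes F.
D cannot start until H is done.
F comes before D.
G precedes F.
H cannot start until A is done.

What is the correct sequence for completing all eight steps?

A, C, G, H, F, D, B, E

A is the only step with nothing outstanding, so it goes first.
C needed A, now all done → C.
G needed C, now all done → G.
H is the only step now ready → H.
F is the only step now ready → F.
Next only D has its prerequisites met → D.
Next only B has its prerequisites met → B.
E is the only step now ready → E.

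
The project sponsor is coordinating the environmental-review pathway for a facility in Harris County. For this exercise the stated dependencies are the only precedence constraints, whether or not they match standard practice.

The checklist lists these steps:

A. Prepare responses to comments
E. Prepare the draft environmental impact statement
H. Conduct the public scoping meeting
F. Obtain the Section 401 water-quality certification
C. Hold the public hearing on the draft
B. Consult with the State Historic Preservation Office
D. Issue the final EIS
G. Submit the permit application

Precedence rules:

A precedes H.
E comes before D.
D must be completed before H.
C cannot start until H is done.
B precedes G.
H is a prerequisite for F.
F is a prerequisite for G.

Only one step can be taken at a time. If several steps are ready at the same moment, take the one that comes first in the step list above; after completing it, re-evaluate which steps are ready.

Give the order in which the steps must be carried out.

A, E, B, D, H, F, C, G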